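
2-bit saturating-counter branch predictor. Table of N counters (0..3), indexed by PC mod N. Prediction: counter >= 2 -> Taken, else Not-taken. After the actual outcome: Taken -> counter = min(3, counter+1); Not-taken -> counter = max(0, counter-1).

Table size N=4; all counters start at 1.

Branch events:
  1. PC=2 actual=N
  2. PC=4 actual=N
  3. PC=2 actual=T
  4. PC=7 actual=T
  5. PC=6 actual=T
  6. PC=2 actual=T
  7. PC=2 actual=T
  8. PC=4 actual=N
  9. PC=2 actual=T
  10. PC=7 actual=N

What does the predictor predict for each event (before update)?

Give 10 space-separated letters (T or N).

Ev 1: PC=2 idx=2 pred=N actual=N -> ctr[2]=0
Ev 2: PC=4 idx=0 pred=N actual=N -> ctr[0]=0
Ev 3: PC=2 idx=2 pred=N actual=T -> ctr[2]=1
Ev 4: PC=7 idx=3 pred=N actual=T -> ctr[3]=2
Ev 5: PC=6 idx=2 pred=N actual=T -> ctr[2]=2
Ev 6: PC=2 idx=2 pred=T actual=T -> ctr[2]=3
Ev 7: PC=2 idx=2 pred=T actual=T -> ctr[2]=3
Ev 8: PC=4 idx=0 pred=N actual=N -> ctr[0]=0
Ev 9: PC=2 idx=2 pred=T actual=T -> ctr[2]=3
Ev 10: PC=7 idx=3 pred=T actual=N -> ctr[3]=1

Answer: N N N N N T T N T T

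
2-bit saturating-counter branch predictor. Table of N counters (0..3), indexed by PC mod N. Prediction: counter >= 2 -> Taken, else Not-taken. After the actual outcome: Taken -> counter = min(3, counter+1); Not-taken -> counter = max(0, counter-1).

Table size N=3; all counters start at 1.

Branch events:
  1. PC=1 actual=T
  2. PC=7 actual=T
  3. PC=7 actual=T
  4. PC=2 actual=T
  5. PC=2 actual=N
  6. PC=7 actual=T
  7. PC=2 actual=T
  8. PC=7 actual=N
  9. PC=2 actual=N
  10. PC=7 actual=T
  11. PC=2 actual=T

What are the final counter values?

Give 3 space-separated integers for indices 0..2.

Answer: 1 3 2

Derivation:
Ev 1: PC=1 idx=1 pred=N actual=T -> ctr[1]=2
Ev 2: PC=7 idx=1 pred=T actual=T -> ctr[1]=3
Ev 3: PC=7 idx=1 pred=T actual=T -> ctr[1]=3
Ev 4: PC=2 idx=2 pred=N actual=T -> ctr[2]=2
Ev 5: PC=2 idx=2 pred=T actual=N -> ctr[2]=1
Ev 6: PC=7 idx=1 pred=T actual=T -> ctr[1]=3
Ev 7: PC=2 idx=2 pred=N actual=T -> ctr[2]=2
Ev 8: PC=7 idx=1 pred=T actual=N -> ctr[1]=2
Ev 9: PC=2 idx=2 pred=T actual=N -> ctr[2]=1
Ev 10: PC=7 idx=1 pred=T actual=T -> ctr[1]=3
Ev 11: PC=2 idx=2 pred=N actual=T -> ctr[2]=2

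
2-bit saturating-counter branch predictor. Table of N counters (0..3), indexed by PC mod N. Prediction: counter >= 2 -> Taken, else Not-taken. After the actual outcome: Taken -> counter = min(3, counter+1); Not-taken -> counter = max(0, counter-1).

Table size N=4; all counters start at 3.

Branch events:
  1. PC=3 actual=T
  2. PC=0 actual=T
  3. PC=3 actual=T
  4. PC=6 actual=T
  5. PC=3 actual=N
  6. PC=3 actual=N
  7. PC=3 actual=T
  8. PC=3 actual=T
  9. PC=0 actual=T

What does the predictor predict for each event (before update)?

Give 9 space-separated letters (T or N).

Ev 1: PC=3 idx=3 pred=T actual=T -> ctr[3]=3
Ev 2: PC=0 idx=0 pred=T actual=T -> ctr[0]=3
Ev 3: PC=3 idx=3 pred=T actual=T -> ctr[3]=3
Ev 4: PC=6 idx=2 pred=T actual=T -> ctr[2]=3
Ev 5: PC=3 idx=3 pred=T actual=N -> ctr[3]=2
Ev 6: PC=3 idx=3 pred=T actual=N -> ctr[3]=1
Ev 7: PC=3 idx=3 pred=N actual=T -> ctr[3]=2
Ev 8: PC=3 idx=3 pred=T actual=T -> ctr[3]=3
Ev 9: PC=0 idx=0 pred=T actual=T -> ctr[0]=3

Answer: T T T T T T N T T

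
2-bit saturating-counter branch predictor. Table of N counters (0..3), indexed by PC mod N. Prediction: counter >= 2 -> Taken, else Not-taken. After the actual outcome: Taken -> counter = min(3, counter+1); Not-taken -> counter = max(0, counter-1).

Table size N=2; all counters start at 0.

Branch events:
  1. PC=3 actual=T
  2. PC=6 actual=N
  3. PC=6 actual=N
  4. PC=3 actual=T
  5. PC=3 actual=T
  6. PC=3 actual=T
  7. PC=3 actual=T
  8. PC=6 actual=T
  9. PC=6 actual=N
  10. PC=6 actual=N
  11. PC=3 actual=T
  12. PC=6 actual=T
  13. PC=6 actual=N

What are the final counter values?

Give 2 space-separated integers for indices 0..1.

Ev 1: PC=3 idx=1 pred=N actual=T -> ctr[1]=1
Ev 2: PC=6 idx=0 pred=N actual=N -> ctr[0]=0
Ev 3: PC=6 idx=0 pred=N actual=N -> ctr[0]=0
Ev 4: PC=3 idx=1 pred=N actual=T -> ctr[1]=2
Ev 5: PC=3 idx=1 pred=T actual=T -> ctr[1]=3
Ev 6: PC=3 idx=1 pred=T actual=T -> ctr[1]=3
Ev 7: PC=3 idx=1 pred=T actual=T -> ctr[1]=3
Ev 8: PC=6 idx=0 pred=N actual=T -> ctr[0]=1
Ev 9: PC=6 idx=0 pred=N actual=N -> ctr[0]=0
Ev 10: PC=6 idx=0 pred=N actual=N -> ctr[0]=0
Ev 11: PC=3 idx=1 pred=T actual=T -> ctr[1]=3
Ev 12: PC=6 idx=0 pred=N actual=T -> ctr[0]=1
Ev 13: PC=6 idx=0 pred=N actual=N -> ctr[0]=0

Answer: 0 3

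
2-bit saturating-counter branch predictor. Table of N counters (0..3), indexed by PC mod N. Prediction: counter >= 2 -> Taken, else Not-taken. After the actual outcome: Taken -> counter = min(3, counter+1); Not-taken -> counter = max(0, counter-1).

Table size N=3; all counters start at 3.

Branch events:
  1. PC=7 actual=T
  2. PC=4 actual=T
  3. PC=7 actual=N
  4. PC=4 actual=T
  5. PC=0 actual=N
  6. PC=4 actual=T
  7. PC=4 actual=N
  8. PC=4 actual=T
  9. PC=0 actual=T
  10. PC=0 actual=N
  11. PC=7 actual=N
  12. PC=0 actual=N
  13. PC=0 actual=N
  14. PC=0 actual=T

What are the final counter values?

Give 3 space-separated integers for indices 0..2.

Answer: 1 2 3

Derivation:
Ev 1: PC=7 idx=1 pred=T actual=T -> ctr[1]=3
Ev 2: PC=4 idx=1 pred=T actual=T -> ctr[1]=3
Ev 3: PC=7 idx=1 pred=T actual=N -> ctr[1]=2
Ev 4: PC=4 idx=1 pred=T actual=T -> ctr[1]=3
Ev 5: PC=0 idx=0 pred=T actual=N -> ctr[0]=2
Ev 6: PC=4 idx=1 pred=T actual=T -> ctr[1]=3
Ev 7: PC=4 idx=1 pred=T actual=N -> ctr[1]=2
Ev 8: PC=4 idx=1 pred=T actual=T -> ctr[1]=3
Ev 9: PC=0 idx=0 pred=T actual=T -> ctr[0]=3
Ev 10: PC=0 idx=0 pred=T actual=N -> ctr[0]=2
Ev 11: PC=7 idx=1 pred=T actual=N -> ctr[1]=2
Ev 12: PC=0 idx=0 pred=T actual=N -> ctr[0]=1
Ev 13: PC=0 idx=0 pred=N actual=N -> ctr[0]=0
Ev 14: PC=0 idx=0 pred=N actual=T -> ctr[0]=1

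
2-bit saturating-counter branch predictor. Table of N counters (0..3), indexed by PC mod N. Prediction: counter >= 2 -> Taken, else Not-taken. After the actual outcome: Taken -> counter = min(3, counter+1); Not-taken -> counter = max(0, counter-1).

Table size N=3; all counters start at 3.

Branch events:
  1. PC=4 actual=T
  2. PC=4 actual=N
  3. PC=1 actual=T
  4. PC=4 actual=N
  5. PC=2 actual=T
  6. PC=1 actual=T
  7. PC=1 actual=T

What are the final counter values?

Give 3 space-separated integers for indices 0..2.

Answer: 3 3 3

Derivation:
Ev 1: PC=4 idx=1 pred=T actual=T -> ctr[1]=3
Ev 2: PC=4 idx=1 pred=T actual=N -> ctr[1]=2
Ev 3: PC=1 idx=1 pred=T actual=T -> ctr[1]=3
Ev 4: PC=4 idx=1 pred=T actual=N -> ctr[1]=2
Ev 5: PC=2 idx=2 pred=T actual=T -> ctr[2]=3
Ev 6: PC=1 idx=1 pred=T actual=T -> ctr[1]=3
Ev 7: PC=1 idx=1 pred=T actual=T -> ctr[1]=3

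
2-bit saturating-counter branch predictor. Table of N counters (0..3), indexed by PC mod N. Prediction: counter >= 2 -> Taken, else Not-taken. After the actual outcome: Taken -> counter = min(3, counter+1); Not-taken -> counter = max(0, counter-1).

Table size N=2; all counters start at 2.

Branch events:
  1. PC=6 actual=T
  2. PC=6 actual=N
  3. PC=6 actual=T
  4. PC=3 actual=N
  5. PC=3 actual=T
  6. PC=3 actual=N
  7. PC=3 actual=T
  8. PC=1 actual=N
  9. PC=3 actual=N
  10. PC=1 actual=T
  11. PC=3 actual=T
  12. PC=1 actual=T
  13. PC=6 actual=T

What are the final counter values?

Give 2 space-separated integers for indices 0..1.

Answer: 3 3

Derivation:
Ev 1: PC=6 idx=0 pred=T actual=T -> ctr[0]=3
Ev 2: PC=6 idx=0 pred=T actual=N -> ctr[0]=2
Ev 3: PC=6 idx=0 pred=T actual=T -> ctr[0]=3
Ev 4: PC=3 idx=1 pred=T actual=N -> ctr[1]=1
Ev 5: PC=3 idx=1 pred=N actual=T -> ctr[1]=2
Ev 6: PC=3 idx=1 pred=T actual=N -> ctr[1]=1
Ev 7: PC=3 idx=1 pred=N actual=T -> ctr[1]=2
Ev 8: PC=1 idx=1 pred=T actual=N -> ctr[1]=1
Ev 9: PC=3 idx=1 pred=N actual=N -> ctr[1]=0
Ev 10: PC=1 idx=1 pred=N actual=T -> ctr[1]=1
Ev 11: PC=3 idx=1 pred=N actual=T -> ctr[1]=2
Ev 12: PC=1 idx=1 pred=T actual=T -> ctr[1]=3
Ev 13: PC=6 idx=0 pred=T actual=T -> ctr[0]=3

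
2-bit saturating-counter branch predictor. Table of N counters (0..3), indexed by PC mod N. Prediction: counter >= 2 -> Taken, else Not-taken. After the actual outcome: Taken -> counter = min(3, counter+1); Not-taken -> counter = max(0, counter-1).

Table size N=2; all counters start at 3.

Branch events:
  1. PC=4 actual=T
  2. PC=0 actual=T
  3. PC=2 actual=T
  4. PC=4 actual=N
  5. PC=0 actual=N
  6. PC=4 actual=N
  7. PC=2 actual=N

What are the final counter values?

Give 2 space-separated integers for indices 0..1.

Ev 1: PC=4 idx=0 pred=T actual=T -> ctr[0]=3
Ev 2: PC=0 idx=0 pred=T actual=T -> ctr[0]=3
Ev 3: PC=2 idx=0 pred=T actual=T -> ctr[0]=3
Ev 4: PC=4 idx=0 pred=T actual=N -> ctr[0]=2
Ev 5: PC=0 idx=0 pred=T actual=N -> ctr[0]=1
Ev 6: PC=4 idx=0 pred=N actual=N -> ctr[0]=0
Ev 7: PC=2 idx=0 pred=N actual=N -> ctr[0]=0

Answer: 0 3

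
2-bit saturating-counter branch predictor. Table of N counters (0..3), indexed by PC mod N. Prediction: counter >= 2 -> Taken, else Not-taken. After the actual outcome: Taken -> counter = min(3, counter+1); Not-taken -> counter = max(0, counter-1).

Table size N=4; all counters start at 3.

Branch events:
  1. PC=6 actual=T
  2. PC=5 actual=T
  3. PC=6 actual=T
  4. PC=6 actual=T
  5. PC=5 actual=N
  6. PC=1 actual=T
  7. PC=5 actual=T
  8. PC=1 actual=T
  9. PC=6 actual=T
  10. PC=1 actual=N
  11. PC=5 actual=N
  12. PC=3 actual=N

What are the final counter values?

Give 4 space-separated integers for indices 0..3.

Ev 1: PC=6 idx=2 pred=T actual=T -> ctr[2]=3
Ev 2: PC=5 idx=1 pred=T actual=T -> ctr[1]=3
Ev 3: PC=6 idx=2 pred=T actual=T -> ctr[2]=3
Ev 4: PC=6 idx=2 pred=T actual=T -> ctr[2]=3
Ev 5: PC=5 idx=1 pred=T actual=N -> ctr[1]=2
Ev 6: PC=1 idx=1 pred=T actual=T -> ctr[1]=3
Ev 7: PC=5 idx=1 pred=T actual=T -> ctr[1]=3
Ev 8: PC=1 idx=1 pred=T actual=T -> ctr[1]=3
Ev 9: PC=6 idx=2 pred=T actual=T -> ctr[2]=3
Ev 10: PC=1 idx=1 pred=T actual=N -> ctr[1]=2
Ev 11: PC=5 idx=1 pred=T actual=N -> ctr[1]=1
Ev 12: PC=3 idx=3 pred=T actual=N -> ctr[3]=2

Answer: 3 1 3 2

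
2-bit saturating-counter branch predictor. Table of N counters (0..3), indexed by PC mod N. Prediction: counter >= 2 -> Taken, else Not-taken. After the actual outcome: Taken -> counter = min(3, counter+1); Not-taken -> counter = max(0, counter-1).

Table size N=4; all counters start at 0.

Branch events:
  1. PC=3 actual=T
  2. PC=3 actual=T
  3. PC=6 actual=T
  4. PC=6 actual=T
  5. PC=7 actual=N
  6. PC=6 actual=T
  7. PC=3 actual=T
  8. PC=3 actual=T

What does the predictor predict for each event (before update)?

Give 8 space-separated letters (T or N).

Answer: N N N N T T N T

Derivation:
Ev 1: PC=3 idx=3 pred=N actual=T -> ctr[3]=1
Ev 2: PC=3 idx=3 pred=N actual=T -> ctr[3]=2
Ev 3: PC=6 idx=2 pred=N actual=T -> ctr[2]=1
Ev 4: PC=6 idx=2 pred=N actual=T -> ctr[2]=2
Ev 5: PC=7 idx=3 pred=T actual=N -> ctr[3]=1
Ev 6: PC=6 idx=2 pred=T actual=T -> ctr[2]=3
Ev 7: PC=3 idx=3 pred=N actual=T -> ctr[3]=2
Ev 8: PC=3 idx=3 pred=T actual=T -> ctr[3]=3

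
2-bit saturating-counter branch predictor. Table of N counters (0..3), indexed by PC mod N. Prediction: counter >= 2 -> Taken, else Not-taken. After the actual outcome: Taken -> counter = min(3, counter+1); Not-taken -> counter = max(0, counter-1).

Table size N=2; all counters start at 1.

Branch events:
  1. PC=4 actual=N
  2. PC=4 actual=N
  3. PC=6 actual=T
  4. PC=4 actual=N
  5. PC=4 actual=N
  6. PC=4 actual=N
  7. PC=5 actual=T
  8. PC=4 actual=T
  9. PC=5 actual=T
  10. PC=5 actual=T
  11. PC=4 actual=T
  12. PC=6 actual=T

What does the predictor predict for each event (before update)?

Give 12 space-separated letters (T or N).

Ev 1: PC=4 idx=0 pred=N actual=N -> ctr[0]=0
Ev 2: PC=4 idx=0 pred=N actual=N -> ctr[0]=0
Ev 3: PC=6 idx=0 pred=N actual=T -> ctr[0]=1
Ev 4: PC=4 idx=0 pred=N actual=N -> ctr[0]=0
Ev 5: PC=4 idx=0 pred=N actual=N -> ctr[0]=0
Ev 6: PC=4 idx=0 pred=N actual=N -> ctr[0]=0
Ev 7: PC=5 idx=1 pred=N actual=T -> ctr[1]=2
Ev 8: PC=4 idx=0 pred=N actual=T -> ctr[0]=1
Ev 9: PC=5 idx=1 pred=T actual=T -> ctr[1]=3
Ev 10: PC=5 idx=1 pred=T actual=T -> ctr[1]=3
Ev 11: PC=4 idx=0 pred=N actual=T -> ctr[0]=2
Ev 12: PC=6 idx=0 pred=T actual=T -> ctr[0]=3

Answer: N N N N N N N N T T N T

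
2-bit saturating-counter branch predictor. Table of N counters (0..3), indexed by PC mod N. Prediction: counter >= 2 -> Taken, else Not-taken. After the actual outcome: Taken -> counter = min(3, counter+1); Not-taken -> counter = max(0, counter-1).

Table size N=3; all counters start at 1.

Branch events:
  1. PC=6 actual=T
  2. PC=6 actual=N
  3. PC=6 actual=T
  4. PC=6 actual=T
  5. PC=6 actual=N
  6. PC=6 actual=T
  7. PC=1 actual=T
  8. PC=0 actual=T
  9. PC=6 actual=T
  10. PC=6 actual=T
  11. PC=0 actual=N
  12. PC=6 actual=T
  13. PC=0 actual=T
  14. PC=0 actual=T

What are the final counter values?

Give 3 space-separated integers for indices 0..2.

Answer: 3 2 1

Derivation:
Ev 1: PC=6 idx=0 pred=N actual=T -> ctr[0]=2
Ev 2: PC=6 idx=0 pred=T actual=N -> ctr[0]=1
Ev 3: PC=6 idx=0 pred=N actual=T -> ctr[0]=2
Ev 4: PC=6 idx=0 pred=T actual=T -> ctr[0]=3
Ev 5: PC=6 idx=0 pred=T actual=N -> ctr[0]=2
Ev 6: PC=6 idx=0 pred=T actual=T -> ctr[0]=3
Ev 7: PC=1 idx=1 pred=N actual=T -> ctr[1]=2
Ev 8: PC=0 idx=0 pred=T actual=T -> ctr[0]=3
Ev 9: PC=6 idx=0 pred=T actual=T -> ctr[0]=3
Ev 10: PC=6 idx=0 pred=T actual=T -> ctr[0]=3
Ev 11: PC=0 idx=0 pred=T actual=N -> ctr[0]=2
Ev 12: PC=6 idx=0 pred=T actual=T -> ctr[0]=3
Ev 13: PC=0 idx=0 pred=T actual=T -> ctr[0]=3
Ev 14: PC=0 idx=0 pred=T actual=T -> ctr[0]=3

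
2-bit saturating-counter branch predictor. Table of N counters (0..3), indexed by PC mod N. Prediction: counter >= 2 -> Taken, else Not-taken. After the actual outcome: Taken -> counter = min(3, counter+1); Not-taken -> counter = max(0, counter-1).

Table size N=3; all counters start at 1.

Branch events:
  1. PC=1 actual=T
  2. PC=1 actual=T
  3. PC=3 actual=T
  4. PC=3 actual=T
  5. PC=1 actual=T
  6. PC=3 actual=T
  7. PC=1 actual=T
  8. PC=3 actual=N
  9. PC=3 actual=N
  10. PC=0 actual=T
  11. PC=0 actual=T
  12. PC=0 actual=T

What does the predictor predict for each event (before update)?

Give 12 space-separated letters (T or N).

Ev 1: PC=1 idx=1 pred=N actual=T -> ctr[1]=2
Ev 2: PC=1 idx=1 pred=T actual=T -> ctr[1]=3
Ev 3: PC=3 idx=0 pred=N actual=T -> ctr[0]=2
Ev 4: PC=3 idx=0 pred=T actual=T -> ctr[0]=3
Ev 5: PC=1 idx=1 pred=T actual=T -> ctr[1]=3
Ev 6: PC=3 idx=0 pred=T actual=T -> ctr[0]=3
Ev 7: PC=1 idx=1 pred=T actual=T -> ctr[1]=3
Ev 8: PC=3 idx=0 pred=T actual=N -> ctr[0]=2
Ev 9: PC=3 idx=0 pred=T actual=N -> ctr[0]=1
Ev 10: PC=0 idx=0 pred=N actual=T -> ctr[0]=2
Ev 11: PC=0 idx=0 pred=T actual=T -> ctr[0]=3
Ev 12: PC=0 idx=0 pred=T actual=T -> ctr[0]=3

Answer: N T N T T T T T T N T T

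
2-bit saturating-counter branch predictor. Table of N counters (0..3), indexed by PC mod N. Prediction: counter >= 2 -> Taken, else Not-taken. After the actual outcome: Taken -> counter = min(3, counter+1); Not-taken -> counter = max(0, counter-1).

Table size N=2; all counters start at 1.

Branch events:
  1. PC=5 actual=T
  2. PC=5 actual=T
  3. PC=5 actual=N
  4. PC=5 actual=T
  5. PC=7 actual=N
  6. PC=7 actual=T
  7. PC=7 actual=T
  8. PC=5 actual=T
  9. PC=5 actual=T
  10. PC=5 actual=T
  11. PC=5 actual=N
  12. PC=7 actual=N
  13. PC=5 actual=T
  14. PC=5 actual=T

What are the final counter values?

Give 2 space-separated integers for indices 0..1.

Answer: 1 3

Derivation:
Ev 1: PC=5 idx=1 pred=N actual=T -> ctr[1]=2
Ev 2: PC=5 idx=1 pred=T actual=T -> ctr[1]=3
Ev 3: PC=5 idx=1 pred=T actual=N -> ctr[1]=2
Ev 4: PC=5 idx=1 pred=T actual=T -> ctr[1]=3
Ev 5: PC=7 idx=1 pred=T actual=N -> ctr[1]=2
Ev 6: PC=7 idx=1 pred=T actual=T -> ctr[1]=3
Ev 7: PC=7 idx=1 pred=T actual=T -> ctr[1]=3
Ev 8: PC=5 idx=1 pred=T actual=T -> ctr[1]=3
Ev 9: PC=5 idx=1 pred=T actual=T -> ctr[1]=3
Ev 10: PC=5 idx=1 pred=T actual=T -> ctr[1]=3
Ev 11: PC=5 idx=1 pred=T actual=N -> ctr[1]=2
Ev 12: PC=7 idx=1 pred=T actual=N -> ctr[1]=1
Ev 13: PC=5 idx=1 pred=N actual=T -> ctr[1]=2
Ev 14: PC=5 idx=1 pred=T actual=T -> ctr[1]=3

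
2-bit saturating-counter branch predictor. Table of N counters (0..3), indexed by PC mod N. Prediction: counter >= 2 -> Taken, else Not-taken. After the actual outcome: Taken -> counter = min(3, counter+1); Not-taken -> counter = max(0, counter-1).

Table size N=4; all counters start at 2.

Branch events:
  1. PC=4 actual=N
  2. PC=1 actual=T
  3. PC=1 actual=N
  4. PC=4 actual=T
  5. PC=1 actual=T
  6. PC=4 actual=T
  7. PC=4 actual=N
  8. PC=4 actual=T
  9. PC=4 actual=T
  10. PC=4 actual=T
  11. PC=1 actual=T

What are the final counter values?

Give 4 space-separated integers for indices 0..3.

Ev 1: PC=4 idx=0 pred=T actual=N -> ctr[0]=1
Ev 2: PC=1 idx=1 pred=T actual=T -> ctr[1]=3
Ev 3: PC=1 idx=1 pred=T actual=N -> ctr[1]=2
Ev 4: PC=4 idx=0 pred=N actual=T -> ctr[0]=2
Ev 5: PC=1 idx=1 pred=T actual=T -> ctr[1]=3
Ev 6: PC=4 idx=0 pred=T actual=T -> ctr[0]=3
Ev 7: PC=4 idx=0 pred=T actual=N -> ctr[0]=2
Ev 8: PC=4 idx=0 pred=T actual=T -> ctr[0]=3
Ev 9: PC=4 idx=0 pred=T actual=T -> ctr[0]=3
Ev 10: PC=4 idx=0 pred=T actual=T -> ctr[0]=3
Ev 11: PC=1 idx=1 pred=T actual=T -> ctr[1]=3

Answer: 3 3 2 2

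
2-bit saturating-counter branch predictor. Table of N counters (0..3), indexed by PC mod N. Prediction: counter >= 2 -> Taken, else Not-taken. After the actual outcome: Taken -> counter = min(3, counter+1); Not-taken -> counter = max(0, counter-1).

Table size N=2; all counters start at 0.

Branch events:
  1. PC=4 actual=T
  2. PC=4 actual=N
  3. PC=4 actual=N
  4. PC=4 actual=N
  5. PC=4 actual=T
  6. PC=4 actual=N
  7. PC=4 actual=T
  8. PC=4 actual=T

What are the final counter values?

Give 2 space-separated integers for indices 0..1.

Ev 1: PC=4 idx=0 pred=N actual=T -> ctr[0]=1
Ev 2: PC=4 idx=0 pred=N actual=N -> ctr[0]=0
Ev 3: PC=4 idx=0 pred=N actual=N -> ctr[0]=0
Ev 4: PC=4 idx=0 pred=N actual=N -> ctr[0]=0
Ev 5: PC=4 idx=0 pred=N actual=T -> ctr[0]=1
Ev 6: PC=4 idx=0 pred=N actual=N -> ctr[0]=0
Ev 7: PC=4 idx=0 pred=N actual=T -> ctr[0]=1
Ev 8: PC=4 idx=0 pred=N actual=T -> ctr[0]=2

Answer: 2 0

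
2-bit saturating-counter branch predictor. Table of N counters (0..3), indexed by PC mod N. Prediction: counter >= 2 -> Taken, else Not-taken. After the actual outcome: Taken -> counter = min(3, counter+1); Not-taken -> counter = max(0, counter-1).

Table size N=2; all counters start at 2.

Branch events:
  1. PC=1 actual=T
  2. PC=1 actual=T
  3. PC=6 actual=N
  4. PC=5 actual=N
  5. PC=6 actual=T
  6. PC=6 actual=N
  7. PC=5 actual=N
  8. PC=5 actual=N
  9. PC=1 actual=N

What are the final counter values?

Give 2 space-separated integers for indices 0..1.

Answer: 1 0

Derivation:
Ev 1: PC=1 idx=1 pred=T actual=T -> ctr[1]=3
Ev 2: PC=1 idx=1 pred=T actual=T -> ctr[1]=3
Ev 3: PC=6 idx=0 pred=T actual=N -> ctr[0]=1
Ev 4: PC=5 idx=1 pred=T actual=N -> ctr[1]=2
Ev 5: PC=6 idx=0 pred=N actual=T -> ctr[0]=2
Ev 6: PC=6 idx=0 pred=T actual=N -> ctr[0]=1
Ev 7: PC=5 idx=1 pred=T actual=N -> ctr[1]=1
Ev 8: PC=5 idx=1 pred=N actual=N -> ctr[1]=0
Ev 9: PC=1 idx=1 pred=N actual=N -> ctr[1]=0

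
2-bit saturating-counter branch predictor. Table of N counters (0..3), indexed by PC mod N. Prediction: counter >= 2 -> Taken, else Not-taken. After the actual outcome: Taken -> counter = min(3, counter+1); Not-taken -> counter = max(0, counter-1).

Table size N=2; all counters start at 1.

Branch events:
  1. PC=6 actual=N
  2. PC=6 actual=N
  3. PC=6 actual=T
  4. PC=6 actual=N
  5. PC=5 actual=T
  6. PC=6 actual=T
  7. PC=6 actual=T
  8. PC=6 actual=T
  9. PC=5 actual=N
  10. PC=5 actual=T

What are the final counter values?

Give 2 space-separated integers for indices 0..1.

Answer: 3 2

Derivation:
Ev 1: PC=6 idx=0 pred=N actual=N -> ctr[0]=0
Ev 2: PC=6 idx=0 pred=N actual=N -> ctr[0]=0
Ev 3: PC=6 idx=0 pred=N actual=T -> ctr[0]=1
Ev 4: PC=6 idx=0 pred=N actual=N -> ctr[0]=0
Ev 5: PC=5 idx=1 pred=N actual=T -> ctr[1]=2
Ev 6: PC=6 idx=0 pred=N actual=T -> ctr[0]=1
Ev 7: PC=6 idx=0 pred=N actual=T -> ctr[0]=2
Ev 8: PC=6 idx=0 pred=T actual=T -> ctr[0]=3
Ev 9: PC=5 idx=1 pred=T actual=N -> ctr[1]=1
Ev 10: PC=5 idx=1 pred=N actual=T -> ctr[1]=2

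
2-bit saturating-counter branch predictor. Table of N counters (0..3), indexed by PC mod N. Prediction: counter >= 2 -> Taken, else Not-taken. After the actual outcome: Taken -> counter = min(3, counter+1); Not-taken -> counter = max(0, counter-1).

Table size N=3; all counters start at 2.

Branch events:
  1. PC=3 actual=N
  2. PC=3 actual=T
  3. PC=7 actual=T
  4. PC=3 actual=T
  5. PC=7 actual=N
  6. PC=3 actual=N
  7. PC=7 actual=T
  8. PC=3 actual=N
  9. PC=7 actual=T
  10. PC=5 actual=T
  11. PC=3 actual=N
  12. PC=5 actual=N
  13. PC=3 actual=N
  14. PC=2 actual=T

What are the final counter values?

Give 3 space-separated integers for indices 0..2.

Ev 1: PC=3 idx=0 pred=T actual=N -> ctr[0]=1
Ev 2: PC=3 idx=0 pred=N actual=T -> ctr[0]=2
Ev 3: PC=7 idx=1 pred=T actual=T -> ctr[1]=3
Ev 4: PC=3 idx=0 pred=T actual=T -> ctr[0]=3
Ev 5: PC=7 idx=1 pred=T actual=N -> ctr[1]=2
Ev 6: PC=3 idx=0 pred=T actual=N -> ctr[0]=2
Ev 7: PC=7 idx=1 pred=T actual=T -> ctr[1]=3
Ev 8: PC=3 idx=0 pred=T actual=N -> ctr[0]=1
Ev 9: PC=7 idx=1 pred=T actual=T -> ctr[1]=3
Ev 10: PC=5 idx=2 pred=T actual=T -> ctr[2]=3
Ev 11: PC=3 idx=0 pred=N actual=N -> ctr[0]=0
Ev 12: PC=5 idx=2 pred=T actual=N -> ctr[2]=2
Ev 13: PC=3 idx=0 pred=N actual=N -> ctr[0]=0
Ev 14: PC=2 idx=2 pred=T actual=T -> ctr[2]=3

Answer: 0 3 3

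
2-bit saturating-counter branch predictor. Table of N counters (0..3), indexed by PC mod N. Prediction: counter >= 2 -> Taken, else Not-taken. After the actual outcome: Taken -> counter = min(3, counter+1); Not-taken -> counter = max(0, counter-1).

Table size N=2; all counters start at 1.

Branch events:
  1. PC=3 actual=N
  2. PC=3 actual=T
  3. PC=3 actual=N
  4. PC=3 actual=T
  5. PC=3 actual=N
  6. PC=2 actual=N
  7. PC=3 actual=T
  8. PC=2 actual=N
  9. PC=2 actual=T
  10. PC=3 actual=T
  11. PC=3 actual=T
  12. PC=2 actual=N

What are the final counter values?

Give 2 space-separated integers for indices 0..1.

Answer: 0 3

Derivation:
Ev 1: PC=3 idx=1 pred=N actual=N -> ctr[1]=0
Ev 2: PC=3 idx=1 pred=N actual=T -> ctr[1]=1
Ev 3: PC=3 idx=1 pred=N actual=N -> ctr[1]=0
Ev 4: PC=3 idx=1 pred=N actual=T -> ctr[1]=1
Ev 5: PC=3 idx=1 pred=N actual=N -> ctr[1]=0
Ev 6: PC=2 idx=0 pred=N actual=N -> ctr[0]=0
Ev 7: PC=3 idx=1 pred=N actual=T -> ctr[1]=1
Ev 8: PC=2 idx=0 pred=N actual=N -> ctr[0]=0
Ev 9: PC=2 idx=0 pred=N actual=T -> ctr[0]=1
Ev 10: PC=3 idx=1 pred=N actual=T -> ctr[1]=2
Ev 11: PC=3 idx=1 pred=T actual=T -> ctr[1]=3
Ev 12: PC=2 idx=0 pred=N actual=N -> ctr[0]=0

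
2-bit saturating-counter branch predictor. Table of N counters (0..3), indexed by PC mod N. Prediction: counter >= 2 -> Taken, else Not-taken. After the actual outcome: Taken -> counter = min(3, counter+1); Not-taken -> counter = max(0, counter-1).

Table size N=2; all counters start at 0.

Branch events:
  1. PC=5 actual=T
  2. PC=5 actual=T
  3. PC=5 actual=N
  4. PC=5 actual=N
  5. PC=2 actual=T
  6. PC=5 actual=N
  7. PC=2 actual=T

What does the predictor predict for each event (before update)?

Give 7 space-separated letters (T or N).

Ev 1: PC=5 idx=1 pred=N actual=T -> ctr[1]=1
Ev 2: PC=5 idx=1 pred=N actual=T -> ctr[1]=2
Ev 3: PC=5 idx=1 pred=T actual=N -> ctr[1]=1
Ev 4: PC=5 idx=1 pred=N actual=N -> ctr[1]=0
Ev 5: PC=2 idx=0 pred=N actual=T -> ctr[0]=1
Ev 6: PC=5 idx=1 pred=N actual=N -> ctr[1]=0
Ev 7: PC=2 idx=0 pred=N actual=T -> ctr[0]=2

Answer: N N T N N N N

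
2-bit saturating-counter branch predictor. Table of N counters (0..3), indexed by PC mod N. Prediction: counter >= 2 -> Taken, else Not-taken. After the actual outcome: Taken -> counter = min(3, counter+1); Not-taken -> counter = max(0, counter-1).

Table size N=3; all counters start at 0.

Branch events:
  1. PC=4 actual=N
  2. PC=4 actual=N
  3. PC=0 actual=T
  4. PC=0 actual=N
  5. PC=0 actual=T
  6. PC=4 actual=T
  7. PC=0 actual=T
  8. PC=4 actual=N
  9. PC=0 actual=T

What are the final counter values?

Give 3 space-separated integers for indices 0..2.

Ev 1: PC=4 idx=1 pred=N actual=N -> ctr[1]=0
Ev 2: PC=4 idx=1 pred=N actual=N -> ctr[1]=0
Ev 3: PC=0 idx=0 pred=N actual=T -> ctr[0]=1
Ev 4: PC=0 idx=0 pred=N actual=N -> ctr[0]=0
Ev 5: PC=0 idx=0 pred=N actual=T -> ctr[0]=1
Ev 6: PC=4 idx=1 pred=N actual=T -> ctr[1]=1
Ev 7: PC=0 idx=0 pred=N actual=T -> ctr[0]=2
Ev 8: PC=4 idx=1 pred=N actual=N -> ctr[1]=0
Ev 9: PC=0 idx=0 pred=T actual=T -> ctr[0]=3

Answer: 3 0 0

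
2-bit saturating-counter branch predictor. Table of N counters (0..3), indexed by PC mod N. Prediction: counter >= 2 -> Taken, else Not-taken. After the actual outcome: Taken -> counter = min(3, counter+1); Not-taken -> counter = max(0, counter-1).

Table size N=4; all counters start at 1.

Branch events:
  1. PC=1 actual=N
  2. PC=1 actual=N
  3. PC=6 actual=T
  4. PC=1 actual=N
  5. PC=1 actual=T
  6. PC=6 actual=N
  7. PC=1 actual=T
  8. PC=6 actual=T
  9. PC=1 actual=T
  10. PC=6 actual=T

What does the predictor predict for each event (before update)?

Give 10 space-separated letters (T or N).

Answer: N N N N N T N N T T

Derivation:
Ev 1: PC=1 idx=1 pred=N actual=N -> ctr[1]=0
Ev 2: PC=1 idx=1 pred=N actual=N -> ctr[1]=0
Ev 3: PC=6 idx=2 pred=N actual=T -> ctr[2]=2
Ev 4: PC=1 idx=1 pred=N actual=N -> ctr[1]=0
Ev 5: PC=1 idx=1 pred=N actual=T -> ctr[1]=1
Ev 6: PC=6 idx=2 pred=T actual=N -> ctr[2]=1
Ev 7: PC=1 idx=1 pred=N actual=T -> ctr[1]=2
Ev 8: PC=6 idx=2 pred=N actual=T -> ctr[2]=2
Ev 9: PC=1 idx=1 pred=T actual=T -> ctr[1]=3
Ev 10: PC=6 idx=2 pred=T actual=T -> ctr[2]=3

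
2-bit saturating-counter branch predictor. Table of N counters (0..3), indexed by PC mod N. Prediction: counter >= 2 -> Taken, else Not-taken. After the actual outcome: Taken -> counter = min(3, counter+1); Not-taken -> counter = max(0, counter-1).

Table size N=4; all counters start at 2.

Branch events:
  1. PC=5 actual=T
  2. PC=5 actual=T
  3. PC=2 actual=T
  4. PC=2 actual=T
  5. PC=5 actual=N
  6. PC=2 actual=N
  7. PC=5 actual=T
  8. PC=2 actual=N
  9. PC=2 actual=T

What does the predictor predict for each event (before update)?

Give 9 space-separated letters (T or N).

Answer: T T T T T T T T N

Derivation:
Ev 1: PC=5 idx=1 pred=T actual=T -> ctr[1]=3
Ev 2: PC=5 idx=1 pred=T actual=T -> ctr[1]=3
Ev 3: PC=2 idx=2 pred=T actual=T -> ctr[2]=3
Ev 4: PC=2 idx=2 pred=T actual=T -> ctr[2]=3
Ev 5: PC=5 idx=1 pred=T actual=N -> ctr[1]=2
Ev 6: PC=2 idx=2 pred=T actual=N -> ctr[2]=2
Ev 7: PC=5 idx=1 pred=T actual=T -> ctr[1]=3
Ev 8: PC=2 idx=2 pred=T actual=N -> ctr[2]=1
Ev 9: PC=2 idx=2 pred=N actual=T -> ctr[2]=2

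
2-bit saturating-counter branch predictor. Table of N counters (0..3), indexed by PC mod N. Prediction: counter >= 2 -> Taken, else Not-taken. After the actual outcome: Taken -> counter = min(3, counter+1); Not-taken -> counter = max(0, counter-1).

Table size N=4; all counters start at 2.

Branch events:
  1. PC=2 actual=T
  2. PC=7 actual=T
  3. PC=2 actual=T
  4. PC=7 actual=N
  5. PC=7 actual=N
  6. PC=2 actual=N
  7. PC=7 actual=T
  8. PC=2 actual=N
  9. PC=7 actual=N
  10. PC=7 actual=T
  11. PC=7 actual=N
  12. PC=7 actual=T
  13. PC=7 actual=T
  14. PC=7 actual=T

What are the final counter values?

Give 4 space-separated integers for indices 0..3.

Answer: 2 2 1 3

Derivation:
Ev 1: PC=2 idx=2 pred=T actual=T -> ctr[2]=3
Ev 2: PC=7 idx=3 pred=T actual=T -> ctr[3]=3
Ev 3: PC=2 idx=2 pred=T actual=T -> ctr[2]=3
Ev 4: PC=7 idx=3 pred=T actual=N -> ctr[3]=2
Ev 5: PC=7 idx=3 pred=T actual=N -> ctr[3]=1
Ev 6: PC=2 idx=2 pred=T actual=N -> ctr[2]=2
Ev 7: PC=7 idx=3 pred=N actual=T -> ctr[3]=2
Ev 8: PC=2 idx=2 pred=T actual=N -> ctr[2]=1
Ev 9: PC=7 idx=3 pred=T actual=N -> ctr[3]=1
Ev 10: PC=7 idx=3 pred=N actual=T -> ctr[3]=2
Ev 11: PC=7 idx=3 pred=T actual=N -> ctr[3]=1
Ev 12: PC=7 idx=3 pred=N actual=T -> ctr[3]=2
Ev 13: PC=7 idx=3 pred=T actual=T -> ctr[3]=3
Ev 14: PC=7 idx=3 pred=T actual=T -> ctr[3]=3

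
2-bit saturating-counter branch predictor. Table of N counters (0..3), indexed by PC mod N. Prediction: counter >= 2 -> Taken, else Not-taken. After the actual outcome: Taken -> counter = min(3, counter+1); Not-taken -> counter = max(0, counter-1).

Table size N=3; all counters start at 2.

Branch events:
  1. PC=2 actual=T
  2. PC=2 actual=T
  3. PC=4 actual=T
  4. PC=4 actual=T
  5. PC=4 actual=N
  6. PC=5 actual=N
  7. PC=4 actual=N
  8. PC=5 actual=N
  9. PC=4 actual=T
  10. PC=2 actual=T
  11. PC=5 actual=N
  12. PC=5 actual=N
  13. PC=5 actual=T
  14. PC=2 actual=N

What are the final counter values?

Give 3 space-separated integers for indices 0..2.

Answer: 2 2 0

Derivation:
Ev 1: PC=2 idx=2 pred=T actual=T -> ctr[2]=3
Ev 2: PC=2 idx=2 pred=T actual=T -> ctr[2]=3
Ev 3: PC=4 idx=1 pred=T actual=T -> ctr[1]=3
Ev 4: PC=4 idx=1 pred=T actual=T -> ctr[1]=3
Ev 5: PC=4 idx=1 pred=T actual=N -> ctr[1]=2
Ev 6: PC=5 idx=2 pred=T actual=N -> ctr[2]=2
Ev 7: PC=4 idx=1 pred=T actual=N -> ctr[1]=1
Ev 8: PC=5 idx=2 pred=T actual=N -> ctr[2]=1
Ev 9: PC=4 idx=1 pred=N actual=T -> ctr[1]=2
Ev 10: PC=2 idx=2 pred=N actual=T -> ctr[2]=2
Ev 11: PC=5 idx=2 pred=T actual=N -> ctr[2]=1
Ev 12: PC=5 idx=2 pred=N actual=N -> ctr[2]=0
Ev 13: PC=5 idx=2 pred=N actual=T -> ctr[2]=1
Ev 14: PC=2 idx=2 pred=N actual=N -> ctr[2]=0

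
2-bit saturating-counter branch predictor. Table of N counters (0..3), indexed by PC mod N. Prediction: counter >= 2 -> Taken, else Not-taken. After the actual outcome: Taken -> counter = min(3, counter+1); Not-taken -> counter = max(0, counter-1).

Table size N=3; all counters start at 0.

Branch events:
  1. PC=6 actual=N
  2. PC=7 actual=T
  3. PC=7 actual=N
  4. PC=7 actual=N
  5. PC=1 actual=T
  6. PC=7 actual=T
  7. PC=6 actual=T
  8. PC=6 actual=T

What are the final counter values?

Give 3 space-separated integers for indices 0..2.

Ev 1: PC=6 idx=0 pred=N actual=N -> ctr[0]=0
Ev 2: PC=7 idx=1 pred=N actual=T -> ctr[1]=1
Ev 3: PC=7 idx=1 pred=N actual=N -> ctr[1]=0
Ev 4: PC=7 idx=1 pred=N actual=N -> ctr[1]=0
Ev 5: PC=1 idx=1 pred=N actual=T -> ctr[1]=1
Ev 6: PC=7 idx=1 pred=N actual=T -> ctr[1]=2
Ev 7: PC=6 idx=0 pred=N actual=T -> ctr[0]=1
Ev 8: PC=6 idx=0 pred=N actual=T -> ctr[0]=2

Answer: 2 2 0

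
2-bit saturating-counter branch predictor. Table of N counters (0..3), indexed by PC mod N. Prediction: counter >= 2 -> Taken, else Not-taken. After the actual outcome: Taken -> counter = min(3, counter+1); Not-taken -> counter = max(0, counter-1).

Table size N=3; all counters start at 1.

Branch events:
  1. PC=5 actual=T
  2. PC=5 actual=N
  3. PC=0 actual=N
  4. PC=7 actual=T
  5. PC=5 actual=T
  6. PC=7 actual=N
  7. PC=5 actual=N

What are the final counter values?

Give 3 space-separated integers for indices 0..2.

Ev 1: PC=5 idx=2 pred=N actual=T -> ctr[2]=2
Ev 2: PC=5 idx=2 pred=T actual=N -> ctr[2]=1
Ev 3: PC=0 idx=0 pred=N actual=N -> ctr[0]=0
Ev 4: PC=7 idx=1 pred=N actual=T -> ctr[1]=2
Ev 5: PC=5 idx=2 pred=N actual=T -> ctr[2]=2
Ev 6: PC=7 idx=1 pred=T actual=N -> ctr[1]=1
Ev 7: PC=5 idx=2 pred=T actual=N -> ctr[2]=1

Answer: 0 1 1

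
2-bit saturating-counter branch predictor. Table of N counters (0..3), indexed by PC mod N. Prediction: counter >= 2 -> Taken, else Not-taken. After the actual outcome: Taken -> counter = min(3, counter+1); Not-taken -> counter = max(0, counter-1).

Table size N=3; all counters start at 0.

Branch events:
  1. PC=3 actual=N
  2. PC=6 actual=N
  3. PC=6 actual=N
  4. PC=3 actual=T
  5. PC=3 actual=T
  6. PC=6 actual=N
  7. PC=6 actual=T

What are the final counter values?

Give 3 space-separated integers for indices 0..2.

Answer: 2 0 0

Derivation:
Ev 1: PC=3 idx=0 pred=N actual=N -> ctr[0]=0
Ev 2: PC=6 idx=0 pred=N actual=N -> ctr[0]=0
Ev 3: PC=6 idx=0 pred=N actual=N -> ctr[0]=0
Ev 4: PC=3 idx=0 pred=N actual=T -> ctr[0]=1
Ev 5: PC=3 idx=0 pred=N actual=T -> ctr[0]=2
Ev 6: PC=6 idx=0 pred=T actual=N -> ctr[0]=1
Ev 7: PC=6 idx=0 pred=N actual=T -> ctr[0]=2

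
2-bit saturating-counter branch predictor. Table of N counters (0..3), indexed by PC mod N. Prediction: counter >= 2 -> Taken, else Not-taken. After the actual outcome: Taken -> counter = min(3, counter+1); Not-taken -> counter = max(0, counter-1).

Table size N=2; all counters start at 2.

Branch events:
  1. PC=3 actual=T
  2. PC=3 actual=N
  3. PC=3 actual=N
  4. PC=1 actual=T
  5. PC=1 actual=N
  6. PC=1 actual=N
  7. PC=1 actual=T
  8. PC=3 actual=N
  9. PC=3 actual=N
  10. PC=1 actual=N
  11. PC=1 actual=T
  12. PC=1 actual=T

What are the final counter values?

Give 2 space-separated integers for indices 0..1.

Answer: 2 2

Derivation:
Ev 1: PC=3 idx=1 pred=T actual=T -> ctr[1]=3
Ev 2: PC=3 idx=1 pred=T actual=N -> ctr[1]=2
Ev 3: PC=3 idx=1 pred=T actual=N -> ctr[1]=1
Ev 4: PC=1 idx=1 pred=N actual=T -> ctr[1]=2
Ev 5: PC=1 idx=1 pred=T actual=N -> ctr[1]=1
Ev 6: PC=1 idx=1 pred=N actual=N -> ctr[1]=0
Ev 7: PC=1 idx=1 pred=N actual=T -> ctr[1]=1
Ev 8: PC=3 idx=1 pred=N actual=N -> ctr[1]=0
Ev 9: PC=3 idx=1 pred=N actual=N -> ctr[1]=0
Ev 10: PC=1 idx=1 pred=N actual=N -> ctr[1]=0
Ev 11: PC=1 idx=1 pred=N actual=T -> ctr[1]=1
Ev 12: PC=1 idx=1 pred=N actual=T -> ctr[1]=2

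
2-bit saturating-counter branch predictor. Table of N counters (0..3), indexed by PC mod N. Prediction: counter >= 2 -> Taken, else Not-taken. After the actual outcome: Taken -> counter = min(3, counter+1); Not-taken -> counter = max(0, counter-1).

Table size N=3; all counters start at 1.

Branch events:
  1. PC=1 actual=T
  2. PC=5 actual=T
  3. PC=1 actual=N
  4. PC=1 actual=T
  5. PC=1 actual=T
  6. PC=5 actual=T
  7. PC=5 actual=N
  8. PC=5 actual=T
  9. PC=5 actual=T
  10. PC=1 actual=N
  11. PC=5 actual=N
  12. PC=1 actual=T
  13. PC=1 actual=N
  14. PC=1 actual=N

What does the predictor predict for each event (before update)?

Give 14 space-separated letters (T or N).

Ev 1: PC=1 idx=1 pred=N actual=T -> ctr[1]=2
Ev 2: PC=5 idx=2 pred=N actual=T -> ctr[2]=2
Ev 3: PC=1 idx=1 pred=T actual=N -> ctr[1]=1
Ev 4: PC=1 idx=1 pred=N actual=T -> ctr[1]=2
Ev 5: PC=1 idx=1 pred=T actual=T -> ctr[1]=3
Ev 6: PC=5 idx=2 pred=T actual=T -> ctr[2]=3
Ev 7: PC=5 idx=2 pred=T actual=N -> ctr[2]=2
Ev 8: PC=5 idx=2 pred=T actual=T -> ctr[2]=3
Ev 9: PC=5 idx=2 pred=T actual=T -> ctr[2]=3
Ev 10: PC=1 idx=1 pred=T actual=N -> ctr[1]=2
Ev 11: PC=5 idx=2 pred=T actual=N -> ctr[2]=2
Ev 12: PC=1 idx=1 pred=T actual=T -> ctr[1]=3
Ev 13: PC=1 idx=1 pred=T actual=N -> ctr[1]=2
Ev 14: PC=1 idx=1 pred=T actual=N -> ctr[1]=1

Answer: N N T N T T T T T T T T T T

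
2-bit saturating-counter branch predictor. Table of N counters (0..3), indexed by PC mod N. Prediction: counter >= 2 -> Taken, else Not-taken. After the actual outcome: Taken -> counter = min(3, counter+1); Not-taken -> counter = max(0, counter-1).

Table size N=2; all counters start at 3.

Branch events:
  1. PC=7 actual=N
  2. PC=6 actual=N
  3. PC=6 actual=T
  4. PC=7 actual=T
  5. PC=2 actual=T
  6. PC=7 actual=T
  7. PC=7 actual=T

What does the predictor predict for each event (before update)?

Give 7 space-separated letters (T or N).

Ev 1: PC=7 idx=1 pred=T actual=N -> ctr[1]=2
Ev 2: PC=6 idx=0 pred=T actual=N -> ctr[0]=2
Ev 3: PC=6 idx=0 pred=T actual=T -> ctr[0]=3
Ev 4: PC=7 idx=1 pred=T actual=T -> ctr[1]=3
Ev 5: PC=2 idx=0 pred=T actual=T -> ctr[0]=3
Ev 6: PC=7 idx=1 pred=T actual=T -> ctr[1]=3
Ev 7: PC=7 idx=1 pred=T actual=T -> ctr[1]=3

Answer: T T T T T T T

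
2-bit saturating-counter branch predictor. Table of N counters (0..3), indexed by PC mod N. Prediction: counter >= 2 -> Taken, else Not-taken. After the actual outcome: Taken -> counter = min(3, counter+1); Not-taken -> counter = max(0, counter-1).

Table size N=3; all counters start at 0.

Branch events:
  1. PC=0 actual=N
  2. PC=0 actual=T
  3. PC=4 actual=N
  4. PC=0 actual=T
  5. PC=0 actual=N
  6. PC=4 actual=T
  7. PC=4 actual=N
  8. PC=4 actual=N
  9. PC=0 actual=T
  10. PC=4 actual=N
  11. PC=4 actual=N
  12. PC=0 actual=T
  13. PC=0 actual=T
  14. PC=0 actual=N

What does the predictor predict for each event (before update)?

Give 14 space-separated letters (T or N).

Ev 1: PC=0 idx=0 pred=N actual=N -> ctr[0]=0
Ev 2: PC=0 idx=0 pred=N actual=T -> ctr[0]=1
Ev 3: PC=4 idx=1 pred=N actual=N -> ctr[1]=0
Ev 4: PC=0 idx=0 pred=N actual=T -> ctr[0]=2
Ev 5: PC=0 idx=0 pred=T actual=N -> ctr[0]=1
Ev 6: PC=4 idx=1 pred=N actual=T -> ctr[1]=1
Ev 7: PC=4 idx=1 pred=N actual=N -> ctr[1]=0
Ev 8: PC=4 idx=1 pred=N actual=N -> ctr[1]=0
Ev 9: PC=0 idx=0 pred=N actual=T -> ctr[0]=2
Ev 10: PC=4 idx=1 pred=N actual=N -> ctr[1]=0
Ev 11: PC=4 idx=1 pred=N actual=N -> ctr[1]=0
Ev 12: PC=0 idx=0 pred=T actual=T -> ctr[0]=3
Ev 13: PC=0 idx=0 pred=T actual=T -> ctr[0]=3
Ev 14: PC=0 idx=0 pred=T actual=N -> ctr[0]=2

Answer: N N N N T N N N N N N T T T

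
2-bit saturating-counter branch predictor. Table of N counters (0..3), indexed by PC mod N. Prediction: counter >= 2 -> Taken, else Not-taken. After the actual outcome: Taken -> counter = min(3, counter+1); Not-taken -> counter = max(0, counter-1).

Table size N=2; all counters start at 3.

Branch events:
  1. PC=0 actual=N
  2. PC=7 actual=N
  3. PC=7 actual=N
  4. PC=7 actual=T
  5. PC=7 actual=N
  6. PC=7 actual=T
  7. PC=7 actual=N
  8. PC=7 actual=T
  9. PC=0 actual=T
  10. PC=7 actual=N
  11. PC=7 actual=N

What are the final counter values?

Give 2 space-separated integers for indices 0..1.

Answer: 3 0

Derivation:
Ev 1: PC=0 idx=0 pred=T actual=N -> ctr[0]=2
Ev 2: PC=7 idx=1 pred=T actual=N -> ctr[1]=2
Ev 3: PC=7 idx=1 pred=T actual=N -> ctr[1]=1
Ev 4: PC=7 idx=1 pred=N actual=T -> ctr[1]=2
Ev 5: PC=7 idx=1 pred=T actual=N -> ctr[1]=1
Ev 6: PC=7 idx=1 pred=N actual=T -> ctr[1]=2
Ev 7: PC=7 idx=1 pred=T actual=N -> ctr[1]=1
Ev 8: PC=7 idx=1 pred=N actual=T -> ctr[1]=2
Ev 9: PC=0 idx=0 pred=T actual=T -> ctr[0]=3
Ev 10: PC=7 idx=1 pred=T actual=N -> ctr[1]=1
Ev 11: PC=7 idx=1 pred=N actual=N -> ctr[1]=0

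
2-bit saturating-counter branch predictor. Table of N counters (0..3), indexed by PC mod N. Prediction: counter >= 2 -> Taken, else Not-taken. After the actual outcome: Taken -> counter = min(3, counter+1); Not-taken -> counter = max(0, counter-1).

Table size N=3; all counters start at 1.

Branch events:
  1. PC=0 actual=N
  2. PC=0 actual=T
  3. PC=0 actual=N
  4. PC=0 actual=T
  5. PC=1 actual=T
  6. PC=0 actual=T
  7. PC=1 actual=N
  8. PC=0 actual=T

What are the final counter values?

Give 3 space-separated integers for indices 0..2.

Ev 1: PC=0 idx=0 pred=N actual=N -> ctr[0]=0
Ev 2: PC=0 idx=0 pred=N actual=T -> ctr[0]=1
Ev 3: PC=0 idx=0 pred=N actual=N -> ctr[0]=0
Ev 4: PC=0 idx=0 pred=N actual=T -> ctr[0]=1
Ev 5: PC=1 idx=1 pred=N actual=T -> ctr[1]=2
Ev 6: PC=0 idx=0 pred=N actual=T -> ctr[0]=2
Ev 7: PC=1 idx=1 pred=T actual=N -> ctr[1]=1
Ev 8: PC=0 idx=0 pred=T actual=T -> ctr[0]=3

Answer: 3 1 1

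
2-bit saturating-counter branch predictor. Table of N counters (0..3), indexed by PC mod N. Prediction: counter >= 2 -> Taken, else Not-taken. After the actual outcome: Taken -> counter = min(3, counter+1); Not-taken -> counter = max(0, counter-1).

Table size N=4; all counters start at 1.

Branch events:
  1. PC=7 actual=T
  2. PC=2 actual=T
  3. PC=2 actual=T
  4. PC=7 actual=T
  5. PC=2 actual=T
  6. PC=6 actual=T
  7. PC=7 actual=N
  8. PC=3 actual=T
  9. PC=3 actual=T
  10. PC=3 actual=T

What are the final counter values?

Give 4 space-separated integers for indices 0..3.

Ev 1: PC=7 idx=3 pred=N actual=T -> ctr[3]=2
Ev 2: PC=2 idx=2 pred=N actual=T -> ctr[2]=2
Ev 3: PC=2 idx=2 pred=T actual=T -> ctr[2]=3
Ev 4: PC=7 idx=3 pred=T actual=T -> ctr[3]=3
Ev 5: PC=2 idx=2 pred=T actual=T -> ctr[2]=3
Ev 6: PC=6 idx=2 pred=T actual=T -> ctr[2]=3
Ev 7: PC=7 idx=3 pred=T actual=N -> ctr[3]=2
Ev 8: PC=3 idx=3 pred=T actual=T -> ctr[3]=3
Ev 9: PC=3 idx=3 pred=T actual=T -> ctr[3]=3
Ev 10: PC=3 idx=3 pred=T actual=T -> ctr[3]=3

Answer: 1 1 3 3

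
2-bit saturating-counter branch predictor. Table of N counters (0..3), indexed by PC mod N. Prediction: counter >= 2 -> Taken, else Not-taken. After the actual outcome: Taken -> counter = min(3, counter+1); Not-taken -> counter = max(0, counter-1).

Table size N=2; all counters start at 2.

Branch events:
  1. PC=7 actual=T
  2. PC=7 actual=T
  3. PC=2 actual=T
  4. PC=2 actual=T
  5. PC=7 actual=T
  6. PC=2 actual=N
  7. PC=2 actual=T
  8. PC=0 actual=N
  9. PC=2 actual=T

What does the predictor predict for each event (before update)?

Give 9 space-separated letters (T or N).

Ev 1: PC=7 idx=1 pred=T actual=T -> ctr[1]=3
Ev 2: PC=7 idx=1 pred=T actual=T -> ctr[1]=3
Ev 3: PC=2 idx=0 pred=T actual=T -> ctr[0]=3
Ev 4: PC=2 idx=0 pred=T actual=T -> ctr[0]=3
Ev 5: PC=7 idx=1 pred=T actual=T -> ctr[1]=3
Ev 6: PC=2 idx=0 pred=T actual=N -> ctr[0]=2
Ev 7: PC=2 idx=0 pred=T actual=T -> ctr[0]=3
Ev 8: PC=0 idx=0 pred=T actual=N -> ctr[0]=2
Ev 9: PC=2 idx=0 pred=T actual=T -> ctr[0]=3

Answer: T T T T T T T T T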